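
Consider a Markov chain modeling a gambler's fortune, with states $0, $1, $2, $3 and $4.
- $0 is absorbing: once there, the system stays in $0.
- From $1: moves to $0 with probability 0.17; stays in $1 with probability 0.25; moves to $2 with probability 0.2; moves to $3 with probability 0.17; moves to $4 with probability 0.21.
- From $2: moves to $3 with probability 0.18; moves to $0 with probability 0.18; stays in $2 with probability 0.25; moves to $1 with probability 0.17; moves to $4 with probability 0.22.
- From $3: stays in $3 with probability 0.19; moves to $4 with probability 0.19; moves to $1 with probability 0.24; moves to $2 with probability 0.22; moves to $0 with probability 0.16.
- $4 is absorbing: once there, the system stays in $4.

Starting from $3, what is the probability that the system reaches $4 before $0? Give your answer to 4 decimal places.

0.5469

Let h(s) be the probability of absorption at $4 starting from transient state s. Then h($4) = 1 and h($0) = 0. By first-step analysis:
h($1) = 0.17·0 + 0.25·h($1) + 0.2·h($2) + 0.17·h($3) + 0.21·1
h($2) = 0.18·0 + 0.17·h($1) + 0.25·h($2) + 0.18·h($3) + 0.22·1
h($3) = 0.16·0 + 0.24·h($1) + 0.22·h($2) + 0.19·h($3) + 0.19·1
Solving: h($1) = 0.5505, h($2) = 0.5494, h($3) = 0.5469.
Starting from $3, the probability is 0.5469.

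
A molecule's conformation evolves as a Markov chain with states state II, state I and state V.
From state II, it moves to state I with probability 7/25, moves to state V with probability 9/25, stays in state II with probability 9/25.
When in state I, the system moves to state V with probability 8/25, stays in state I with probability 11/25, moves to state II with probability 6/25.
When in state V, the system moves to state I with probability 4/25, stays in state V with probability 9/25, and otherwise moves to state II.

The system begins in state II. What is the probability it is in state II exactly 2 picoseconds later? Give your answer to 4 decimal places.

Sum over the intermediate state after 1 picosecond:
P = P(state II→state II)·P(state II→state II) + P(state II→state I)·P(state I→state II) + P(state II→state V)·P(state V→state II)
  = 0.36×0.36 + 0.28×0.24 + 0.36×0.48
  = 0.1296 + 0.0672 + 0.1728 = 0.3696

0.3696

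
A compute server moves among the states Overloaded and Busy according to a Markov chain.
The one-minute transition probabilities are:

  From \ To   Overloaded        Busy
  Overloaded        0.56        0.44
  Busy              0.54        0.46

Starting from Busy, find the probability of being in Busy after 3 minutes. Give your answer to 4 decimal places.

0.4490

Propagate the distribution vector 3 minutes from Busy.
After 0 minutes: (0.0000, 1.0000)
After 1 minute: (0.5400, 0.4600)
After 2 minutes: (0.5508, 0.4492)
After 3 minutes: (0.5510, 0.4490)
P(in Busy after 3 minutes) = 0.4490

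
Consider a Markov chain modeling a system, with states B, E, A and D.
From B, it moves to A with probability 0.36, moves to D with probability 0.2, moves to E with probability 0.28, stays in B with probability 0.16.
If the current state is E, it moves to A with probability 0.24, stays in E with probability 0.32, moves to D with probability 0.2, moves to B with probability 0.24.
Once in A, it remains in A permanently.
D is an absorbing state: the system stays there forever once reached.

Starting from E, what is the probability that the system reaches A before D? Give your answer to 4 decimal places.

0.5714

Let h(s) be the probability of absorption at A starting from transient state s. Then h(A) = 1 and h(D) = 0. By first-step analysis:
h(B) = 0.16·h(B) + 0.28·h(E) + 0.36·1 + 0.2·0
h(E) = 0.24·h(B) + 0.32·h(E) + 0.24·1 + 0.2·0
Solving: h(B) = 0.6190, h(E) = 0.5714.
Starting from E, the probability is 0.5714.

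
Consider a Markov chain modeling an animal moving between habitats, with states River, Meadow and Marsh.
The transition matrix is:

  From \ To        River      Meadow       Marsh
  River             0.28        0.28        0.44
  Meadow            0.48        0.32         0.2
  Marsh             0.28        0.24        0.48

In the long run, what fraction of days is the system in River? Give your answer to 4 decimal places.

0.3351

Let the stationary distribution be π with π = πP and π_1 + π_2 + π_3 = 1.
π_1 = 0.28·π_1 + 0.48·π_2 + 0.28·π_3
π_2 = 0.28·π_1 + 0.32·π_2 + 0.24·π_3
Solving with the normalization constraint gives π = (0.3351, 0.2754, 0.3895).
So the stationary probability of River is 0.3351.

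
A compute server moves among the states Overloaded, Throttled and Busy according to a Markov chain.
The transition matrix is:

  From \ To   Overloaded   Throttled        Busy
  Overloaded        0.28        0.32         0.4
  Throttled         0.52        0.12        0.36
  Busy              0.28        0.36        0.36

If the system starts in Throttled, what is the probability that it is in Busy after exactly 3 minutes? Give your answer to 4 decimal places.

Propagate the distribution vector 3 minutes from Throttled.
After 0 minutes: (0.0000, 1.0000, 0.0000)
After 1 minute: (0.5200, 0.1200, 0.3600)
After 2 minutes: (0.3088, 0.3104, 0.3808)
After 3 minutes: (0.3545, 0.2732, 0.3724)
P(in Busy after 3 minutes) = 0.3724

0.3724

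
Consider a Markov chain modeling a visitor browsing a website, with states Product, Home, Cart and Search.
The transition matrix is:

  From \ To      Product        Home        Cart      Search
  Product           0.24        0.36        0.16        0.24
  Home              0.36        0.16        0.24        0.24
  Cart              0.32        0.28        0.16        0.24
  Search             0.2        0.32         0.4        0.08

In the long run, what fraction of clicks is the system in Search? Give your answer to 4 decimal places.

Let the stationary distribution be π with π = πP and π_1 + π_2 + π_3 + π_4 = 1.
π_1 = 0.24·π_1 + 0.36·π_2 + 0.32·π_3 + 0.2·π_4
π_2 = 0.36·π_1 + 0.16·π_2 + 0.28·π_3 + 0.32·π_4
π_3 = 0.16·π_1 + 0.24·π_2 + 0.16·π_3 + 0.4·π_4
Solving with the normalization constraint gives π = (0.2836, 0.2776, 0.2319, 0.2069).
So the stationary probability of Search is 0.2069.

0.2069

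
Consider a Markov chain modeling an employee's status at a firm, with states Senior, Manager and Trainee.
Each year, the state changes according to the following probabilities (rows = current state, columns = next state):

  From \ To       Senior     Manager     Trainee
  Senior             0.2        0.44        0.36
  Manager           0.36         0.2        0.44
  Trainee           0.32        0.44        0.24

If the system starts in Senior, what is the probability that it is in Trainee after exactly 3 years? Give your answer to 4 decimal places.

0.3445

Propagate the distribution vector 3 years from Senior.
After 0 years: (1.0000, 0.0000, 0.0000)
After 1 year: (0.2000, 0.4400, 0.3600)
After 2 years: (0.3136, 0.3344, 0.3520)
After 3 years: (0.2957, 0.3597, 0.3445)
P(in Trainee after 3 years) = 0.3445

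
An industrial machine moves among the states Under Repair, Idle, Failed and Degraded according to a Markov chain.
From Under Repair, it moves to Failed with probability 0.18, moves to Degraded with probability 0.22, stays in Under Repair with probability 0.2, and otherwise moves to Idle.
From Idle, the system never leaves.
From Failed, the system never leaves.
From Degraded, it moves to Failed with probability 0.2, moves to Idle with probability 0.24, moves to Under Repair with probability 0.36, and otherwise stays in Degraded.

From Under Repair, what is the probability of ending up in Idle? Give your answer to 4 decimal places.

Let h(s) be the probability of absorption at Idle starting from transient state s. Then h(Idle) = 1 and h(Failed) = 0. By first-step analysis:
h(Under Repair) = 0.2·h(Under Repair) + 0.4·1 + 0.18·0 + 0.22·h(Degraded)
h(Degraded) = 0.36·h(Under Repair) + 0.24·1 + 0.2·0 + 0.2·h(Degraded)
Solving: h(Under Repair) = 0.6648, h(Degraded) = 0.5991.
Starting from Under Repair, the probability is 0.6648.

0.6648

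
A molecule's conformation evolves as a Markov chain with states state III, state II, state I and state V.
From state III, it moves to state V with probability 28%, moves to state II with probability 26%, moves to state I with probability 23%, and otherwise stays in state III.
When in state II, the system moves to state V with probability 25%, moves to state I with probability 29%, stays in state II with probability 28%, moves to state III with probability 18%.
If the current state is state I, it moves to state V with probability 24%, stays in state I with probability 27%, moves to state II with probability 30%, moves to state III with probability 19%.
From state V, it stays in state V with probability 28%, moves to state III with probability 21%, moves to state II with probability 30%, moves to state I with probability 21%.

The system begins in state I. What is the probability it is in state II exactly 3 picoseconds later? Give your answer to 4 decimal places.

0.2863

Propagate the distribution vector 3 picoseconds from state I.
After 0 picoseconds: (0.0000, 0.0000, 1.0000, 0.0000)
After 1 picosecond: (0.1900, 0.3000, 0.2700, 0.2400)
After 2 picoseconds: (0.1994, 0.2864, 0.2540, 0.2602)
After 3 picoseconds: (0.2003, 0.2863, 0.2521, 0.2612)
P(in state II after 3 picoseconds) = 0.2863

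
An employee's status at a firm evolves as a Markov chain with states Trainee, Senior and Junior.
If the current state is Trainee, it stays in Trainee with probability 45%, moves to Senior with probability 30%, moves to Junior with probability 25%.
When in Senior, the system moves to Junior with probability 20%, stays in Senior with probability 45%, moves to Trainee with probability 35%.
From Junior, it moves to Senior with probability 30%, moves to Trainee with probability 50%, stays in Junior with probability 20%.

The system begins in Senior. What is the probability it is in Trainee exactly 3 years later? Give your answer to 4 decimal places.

0.4241

Propagate the distribution vector 3 years from Senior.
After 0 years: (0.0000, 1.0000, 0.0000)
After 1 year: (0.3500, 0.4500, 0.2000)
After 2 years: (0.4150, 0.3675, 0.2175)
After 3 years: (0.4241, 0.3551, 0.2208)
P(in Trainee after 3 years) = 0.4241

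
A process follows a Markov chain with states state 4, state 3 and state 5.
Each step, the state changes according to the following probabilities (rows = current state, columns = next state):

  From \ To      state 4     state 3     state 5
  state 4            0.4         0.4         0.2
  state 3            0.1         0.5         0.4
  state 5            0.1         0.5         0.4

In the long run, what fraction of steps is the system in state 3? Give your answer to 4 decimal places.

Let the stationary distribution be π with π = πP and π_1 + π_2 + π_3 = 1.
π_1 = 0.4·π_1 + 0.1·π_2 + 0.1·π_3
π_2 = 0.4·π_1 + 0.5·π_2 + 0.5·π_3
Solving with the normalization constraint gives π = (0.1429, 0.4857, 0.3714).
So the stationary probability of state 3 is 0.4857.

0.4857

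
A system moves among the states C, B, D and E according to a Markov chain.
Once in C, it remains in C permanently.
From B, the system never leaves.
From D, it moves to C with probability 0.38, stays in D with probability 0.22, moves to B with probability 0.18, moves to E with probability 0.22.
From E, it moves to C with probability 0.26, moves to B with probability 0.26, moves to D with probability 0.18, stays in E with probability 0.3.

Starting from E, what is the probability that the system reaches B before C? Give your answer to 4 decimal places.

Let h(s) be the probability of absorption at B starting from transient state s. Then h(B) = 1 and h(C) = 0. By first-step analysis:
h(D) = 0.38·0 + 0.18·1 + 0.22·h(D) + 0.22·h(E)
h(E) = 0.26·0 + 0.26·1 + 0.18·h(D) + 0.3·h(E)
Solving: h(D) = 0.3618, h(E) = 0.4645.
Starting from E, the probability is 0.4645.

0.4645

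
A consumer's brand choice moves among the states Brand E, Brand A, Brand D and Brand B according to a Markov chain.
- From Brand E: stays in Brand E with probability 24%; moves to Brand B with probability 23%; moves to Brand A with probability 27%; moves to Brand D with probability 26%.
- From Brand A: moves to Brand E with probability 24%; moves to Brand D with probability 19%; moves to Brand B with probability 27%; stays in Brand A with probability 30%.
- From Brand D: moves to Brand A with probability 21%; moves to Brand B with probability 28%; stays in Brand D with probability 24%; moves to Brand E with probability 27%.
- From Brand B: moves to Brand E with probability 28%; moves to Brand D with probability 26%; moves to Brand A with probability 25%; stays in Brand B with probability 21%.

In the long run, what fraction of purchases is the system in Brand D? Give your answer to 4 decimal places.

0.2372

Let the stationary distribution be π with π = πP and π_1 + π_2 + π_3 + π_4 = 1.
π_1 = 0.24·π_1 + 0.24·π_2 + 0.27·π_3 + 0.28·π_4
π_2 = 0.27·π_1 + 0.3·π_2 + 0.21·π_3 + 0.25·π_4
π_3 = 0.26·π_1 + 0.19·π_2 + 0.24·π_3 + 0.26·π_4
Solving with the normalization constraint gives π = (0.2570, 0.2586, 0.2372, 0.2473).
So the stationary probability of Brand D is 0.2372.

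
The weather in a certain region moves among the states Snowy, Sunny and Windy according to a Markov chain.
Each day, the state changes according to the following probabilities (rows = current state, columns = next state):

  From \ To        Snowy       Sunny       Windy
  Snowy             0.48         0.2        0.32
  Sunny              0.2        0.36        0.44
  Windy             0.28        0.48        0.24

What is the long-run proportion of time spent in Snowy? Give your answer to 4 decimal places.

0.3150

Let the stationary distribution be π with π = πP and π_1 + π_2 + π_3 = 1.
π_1 = 0.48·π_1 + 0.2·π_2 + 0.28·π_3
π_2 = 0.2·π_1 + 0.36·π_2 + 0.48·π_3
Solving with the normalization constraint gives π = (0.3150, 0.3498, 0.3352).
So the stationary probability of Snowy is 0.3150.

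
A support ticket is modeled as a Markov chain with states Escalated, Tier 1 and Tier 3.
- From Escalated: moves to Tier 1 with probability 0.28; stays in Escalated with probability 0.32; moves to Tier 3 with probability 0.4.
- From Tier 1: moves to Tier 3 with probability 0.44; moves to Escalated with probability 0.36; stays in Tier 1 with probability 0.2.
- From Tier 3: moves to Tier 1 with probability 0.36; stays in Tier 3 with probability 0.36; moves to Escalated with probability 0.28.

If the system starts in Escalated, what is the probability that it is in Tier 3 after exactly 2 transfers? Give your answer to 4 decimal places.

0.3952

Sum over the intermediate state after 1 transfer:
P = P(Escalated→Escalated)·P(Escalated→Tier 3) + P(Escalated→Tier 1)·P(Tier 1→Tier 3) + P(Escalated→Tier 3)·P(Tier 3→Tier 3)
  = 0.32×0.4 + 0.28×0.44 + 0.4×0.36
  = 0.1280 + 0.1232 + 0.1440 = 0.3952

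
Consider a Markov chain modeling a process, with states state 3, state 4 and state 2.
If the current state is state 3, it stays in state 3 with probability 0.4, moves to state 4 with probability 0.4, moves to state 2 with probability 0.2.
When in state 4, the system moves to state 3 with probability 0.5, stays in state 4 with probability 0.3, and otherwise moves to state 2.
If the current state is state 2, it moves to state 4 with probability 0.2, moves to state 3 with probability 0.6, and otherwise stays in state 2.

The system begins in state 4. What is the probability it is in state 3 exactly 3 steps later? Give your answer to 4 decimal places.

0.4730

Propagate the distribution vector 3 steps from state 4.
After 0 steps: (0.0000, 1.0000, 0.0000)
After 1 step: (0.5000, 0.3000, 0.2000)
After 2 steps: (0.4700, 0.3300, 0.2000)
After 3 steps: (0.4730, 0.3270, 0.2000)
P(in state 3 after 3 steps) = 0.4730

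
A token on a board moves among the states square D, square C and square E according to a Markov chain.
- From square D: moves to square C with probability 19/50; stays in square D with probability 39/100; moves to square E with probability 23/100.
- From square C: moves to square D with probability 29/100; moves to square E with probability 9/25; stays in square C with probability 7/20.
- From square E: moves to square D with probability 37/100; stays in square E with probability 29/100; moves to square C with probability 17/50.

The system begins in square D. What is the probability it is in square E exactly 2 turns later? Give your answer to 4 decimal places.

0.2932

Sum over the intermediate state after 1 turn:
P = P(square D→square D)·P(square D→square E) + P(square D→square C)·P(square C→square E) + P(square D→square E)·P(square E→square E)
  = 0.39×0.23 + 0.38×0.36 + 0.23×0.29
  = 0.0897 + 0.1368 + 0.0667 = 0.2932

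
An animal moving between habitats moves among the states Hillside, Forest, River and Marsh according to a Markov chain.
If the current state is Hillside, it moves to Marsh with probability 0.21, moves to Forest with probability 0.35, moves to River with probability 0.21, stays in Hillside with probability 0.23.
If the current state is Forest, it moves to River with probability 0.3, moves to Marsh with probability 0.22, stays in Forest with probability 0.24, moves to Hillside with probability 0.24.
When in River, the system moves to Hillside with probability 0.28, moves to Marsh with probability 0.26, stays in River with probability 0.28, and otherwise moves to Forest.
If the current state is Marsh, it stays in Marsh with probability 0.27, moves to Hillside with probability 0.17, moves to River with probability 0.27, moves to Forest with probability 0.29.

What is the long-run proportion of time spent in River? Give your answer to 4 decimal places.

0.2666

Let the stationary distribution be π with π = πP and π_1 + π_2 + π_3 + π_4 = 1.
π_1 = 0.23·π_1 + 0.24·π_2 + 0.28·π_3 + 0.17·π_4
π_2 = 0.35·π_1 + 0.24·π_2 + 0.18·π_3 + 0.29·π_4
π_3 = 0.21·π_1 + 0.3·π_2 + 0.28·π_3 + 0.27·π_4
Solving with the normalization constraint gives π = (0.2315, 0.2615, 0.2666, 0.2404).
So the stationary probability of River is 0.2666.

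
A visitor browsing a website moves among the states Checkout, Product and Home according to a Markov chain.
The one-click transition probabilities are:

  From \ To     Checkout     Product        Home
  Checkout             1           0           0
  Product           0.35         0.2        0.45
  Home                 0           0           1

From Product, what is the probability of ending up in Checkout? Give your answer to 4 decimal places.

Let h(s) be the probability of absorption at Checkout starting from transient state s. Then h(Checkout) = 1 and h(Home) = 0. By first-step analysis:
h(Product) = 0.35·1 + 0.2·h(Product) + 0.45·0
Solving: h(Product) = 0.4375.
Starting from Product, the probability is 0.4375.

0.4375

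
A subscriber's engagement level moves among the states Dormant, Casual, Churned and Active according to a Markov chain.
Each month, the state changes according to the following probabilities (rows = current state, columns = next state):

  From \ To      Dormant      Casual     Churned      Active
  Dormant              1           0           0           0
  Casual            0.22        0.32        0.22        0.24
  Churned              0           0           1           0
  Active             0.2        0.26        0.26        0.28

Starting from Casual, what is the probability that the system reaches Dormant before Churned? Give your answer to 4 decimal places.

0.4831

Let h(s) be the probability of absorption at Dormant starting from transient state s. Then h(Dormant) = 1 and h(Churned) = 0. By first-step analysis:
h(Casual) = 0.22·1 + 0.32·h(Casual) + 0.22·0 + 0.24·h(Active)
h(Active) = 0.2·1 + 0.26·h(Casual) + 0.26·0 + 0.28·h(Active)
Solving: h(Casual) = 0.4831, h(Active) = 0.4522.
Starting from Casual, the probability is 0.4831.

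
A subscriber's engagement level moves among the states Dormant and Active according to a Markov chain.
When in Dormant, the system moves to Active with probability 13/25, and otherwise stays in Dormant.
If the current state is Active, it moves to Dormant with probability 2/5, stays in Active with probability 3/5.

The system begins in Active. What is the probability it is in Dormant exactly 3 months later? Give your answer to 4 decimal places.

Propagate the distribution vector 3 months from Active.
After 0 months: (0.0000, 1.0000)
After 1 month: (0.4000, 0.6000)
After 2 months: (0.4320, 0.5680)
After 3 months: (0.4346, 0.5654)
P(in Dormant after 3 months) = 0.4346

0.4346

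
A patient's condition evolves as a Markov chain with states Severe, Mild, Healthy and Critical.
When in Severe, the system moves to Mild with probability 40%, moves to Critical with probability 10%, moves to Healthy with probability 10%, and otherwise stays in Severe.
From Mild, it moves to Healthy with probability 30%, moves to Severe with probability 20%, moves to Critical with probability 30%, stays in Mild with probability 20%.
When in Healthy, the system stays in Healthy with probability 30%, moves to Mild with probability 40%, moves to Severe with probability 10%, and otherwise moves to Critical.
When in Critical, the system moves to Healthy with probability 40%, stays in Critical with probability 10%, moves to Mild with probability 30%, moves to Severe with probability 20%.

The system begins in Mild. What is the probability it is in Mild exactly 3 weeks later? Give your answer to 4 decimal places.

0.3170

Propagate the distribution vector 3 weeks from Mild.
After 0 weeks: (0.0000, 1.0000, 0.0000, 0.0000)
After 1 week: (0.2000, 0.2000, 0.3000, 0.3000)
After 2 weeks: (0.2100, 0.3300, 0.2900, 0.1700)
After 3 weeks: (0.2130, 0.3170, 0.2750, 0.1950)
P(in Mild after 3 weeks) = 0.3170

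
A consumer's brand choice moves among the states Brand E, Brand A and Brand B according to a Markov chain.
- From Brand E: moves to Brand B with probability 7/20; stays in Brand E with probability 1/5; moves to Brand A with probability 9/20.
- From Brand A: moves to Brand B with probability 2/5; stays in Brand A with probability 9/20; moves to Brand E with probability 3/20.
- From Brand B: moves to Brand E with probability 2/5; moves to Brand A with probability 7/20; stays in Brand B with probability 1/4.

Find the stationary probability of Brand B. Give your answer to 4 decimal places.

0.3371

Let the stationary distribution be π with π = πP and π_1 + π_2 + π_3 = 1.
π_1 = 0.2·π_1 + 0.15·π_2 + 0.4·π_3
π_2 = 0.45·π_1 + 0.45·π_2 + 0.35·π_3
Solving with the normalization constraint gives π = (0.2466, 0.4163, 0.3371).
So the stationary probability of Brand B is 0.3371.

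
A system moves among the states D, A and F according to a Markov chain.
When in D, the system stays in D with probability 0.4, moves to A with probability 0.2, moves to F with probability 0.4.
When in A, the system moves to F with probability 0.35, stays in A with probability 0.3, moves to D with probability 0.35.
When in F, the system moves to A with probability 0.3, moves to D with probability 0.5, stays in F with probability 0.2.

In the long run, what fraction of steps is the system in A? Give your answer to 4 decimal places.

0.2581

Let the stationary distribution be π with π = πP and π_1 + π_2 + π_3 = 1.
π_1 = 0.4·π_1 + 0.35·π_2 + 0.5·π_3
π_2 = 0.2·π_1 + 0.3·π_2 + 0.3·π_3
Solving with the normalization constraint gives π = (0.4194, 0.2581, 0.3226).
So the stationary probability of A is 0.2581.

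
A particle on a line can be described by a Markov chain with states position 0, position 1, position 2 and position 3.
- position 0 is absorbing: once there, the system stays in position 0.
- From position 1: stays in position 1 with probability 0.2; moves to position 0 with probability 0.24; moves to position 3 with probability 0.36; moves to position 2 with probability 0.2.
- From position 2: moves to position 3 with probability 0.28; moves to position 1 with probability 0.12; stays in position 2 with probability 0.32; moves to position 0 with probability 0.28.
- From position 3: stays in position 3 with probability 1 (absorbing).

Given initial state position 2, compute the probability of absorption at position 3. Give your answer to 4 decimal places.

0.5138

Let h(s) be the probability of absorption at position 3 starting from transient state s. Then h(position 3) = 1 and h(position 0) = 0. By first-step analysis:
h(position 1) = 0.24·0 + 0.2·h(position 1) + 0.2·h(position 2) + 0.36·1
h(position 2) = 0.28·0 + 0.12·h(position 1) + 0.32·h(position 2) + 0.28·1
Solving: h(position 1) = 0.5785, h(position 2) = 0.5138.
Starting from position 2, the probability is 0.5138.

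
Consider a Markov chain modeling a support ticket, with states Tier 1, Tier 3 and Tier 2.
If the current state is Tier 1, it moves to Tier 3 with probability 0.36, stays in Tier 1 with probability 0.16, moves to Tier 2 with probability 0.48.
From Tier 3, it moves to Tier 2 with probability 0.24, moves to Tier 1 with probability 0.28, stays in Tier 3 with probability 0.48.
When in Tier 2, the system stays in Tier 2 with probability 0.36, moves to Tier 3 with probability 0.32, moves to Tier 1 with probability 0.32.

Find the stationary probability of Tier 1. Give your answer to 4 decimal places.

0.2623

Let the stationary distribution be π with π = πP and π_1 + π_2 + π_3 = 1.
π_1 = 0.16·π_1 + 0.28·π_2 + 0.32·π_3
π_2 = 0.36·π_1 + 0.48·π_2 + 0.32·π_3
Solving with the normalization constraint gives π = (0.2623, 0.3934, 0.3443).
So the stationary probability of Tier 1 is 0.2623.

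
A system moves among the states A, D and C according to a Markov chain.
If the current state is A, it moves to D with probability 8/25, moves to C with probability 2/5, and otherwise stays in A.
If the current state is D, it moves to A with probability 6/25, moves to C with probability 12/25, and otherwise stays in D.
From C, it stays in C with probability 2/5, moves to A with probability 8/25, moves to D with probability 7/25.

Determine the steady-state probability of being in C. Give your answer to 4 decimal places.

0.4233

Let the stationary distribution be π with π = πP and π_1 + π_2 + π_3 = 1.
π_1 = 0.28·π_1 + 0.24·π_2 + 0.32·π_3
π_2 = 0.32·π_1 + 0.28·π_2 + 0.28·π_3
Solving with the normalization constraint gives π = (0.2853, 0.2914, 0.4233).
So the stationary probability of C is 0.4233.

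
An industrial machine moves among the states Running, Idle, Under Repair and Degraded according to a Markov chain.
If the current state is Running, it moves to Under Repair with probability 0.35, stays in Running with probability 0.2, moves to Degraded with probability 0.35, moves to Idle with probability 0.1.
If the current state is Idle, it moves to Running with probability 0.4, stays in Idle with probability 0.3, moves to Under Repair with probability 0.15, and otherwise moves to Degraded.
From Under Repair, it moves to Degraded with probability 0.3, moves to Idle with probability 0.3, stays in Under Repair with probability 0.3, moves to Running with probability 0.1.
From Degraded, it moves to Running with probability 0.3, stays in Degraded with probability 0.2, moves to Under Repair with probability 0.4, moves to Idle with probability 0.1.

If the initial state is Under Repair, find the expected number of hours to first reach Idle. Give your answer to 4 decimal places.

Let t(s) be the expected number of hours to first reach Idle from state s, with t(Idle) = 0. Conditioning on the first hour:
t(Running) = 1 + 0.2·t(Running) + 0.35·t(Under Repair) + 0.35·t(Degraded)
t(Under Repair) = 1 + 0.1·t(Running) + 0.3·t(Under Repair) + 0.3·t(Degraded)
t(Degraded) = 1 + 0.3·t(Running) + 0.4·t(Under Repair) + 0.2·t(Degraded)
Solving: t(Running) = 5.9024, t(Under Repair) = 4.7805, t(Degraded) = 5.8537.
Expected hours from Under Repair to Idle: 4.7805.

4.7805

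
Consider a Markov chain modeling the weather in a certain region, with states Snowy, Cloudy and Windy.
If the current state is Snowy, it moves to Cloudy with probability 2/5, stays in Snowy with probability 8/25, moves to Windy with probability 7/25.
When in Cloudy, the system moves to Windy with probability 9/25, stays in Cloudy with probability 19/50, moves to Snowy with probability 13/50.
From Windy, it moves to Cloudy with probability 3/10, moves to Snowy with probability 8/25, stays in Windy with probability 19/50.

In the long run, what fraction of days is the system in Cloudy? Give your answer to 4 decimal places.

0.3585

Let the stationary distribution be π with π = πP and π_1 + π_2 + π_3 = 1.
π_1 = 0.32·π_1 + 0.26·π_2 + 0.32·π_3
π_2 = 0.4·π_1 + 0.38·π_2 + 0.3·π_3
Solving with the normalization constraint gives π = (0.2985, 0.3585, 0.3430).
So the stationary probability of Cloudy is 0.3585.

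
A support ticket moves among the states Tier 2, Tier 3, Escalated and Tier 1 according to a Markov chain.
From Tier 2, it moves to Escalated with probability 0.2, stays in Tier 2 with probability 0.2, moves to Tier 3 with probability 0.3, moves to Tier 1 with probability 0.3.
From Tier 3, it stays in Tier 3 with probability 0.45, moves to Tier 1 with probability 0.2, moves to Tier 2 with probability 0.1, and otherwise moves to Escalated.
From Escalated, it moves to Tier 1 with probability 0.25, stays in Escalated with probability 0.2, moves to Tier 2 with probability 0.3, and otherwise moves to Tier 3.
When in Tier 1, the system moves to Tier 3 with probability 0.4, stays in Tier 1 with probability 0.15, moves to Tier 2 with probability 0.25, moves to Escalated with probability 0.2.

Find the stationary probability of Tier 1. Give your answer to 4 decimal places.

0.2196

Let the stationary distribution be π with π = πP and π_1 + π_2 + π_3 + π_4 = 1.
π_1 = 0.2·π_1 + 0.1·π_2 + 0.3·π_3 + 0.25·π_4
π_2 = 0.3·π_1 + 0.45·π_2 + 0.25·π_3 + 0.4·π_4
π_3 = 0.2·π_1 + 0.25·π_2 + 0.2·π_3 + 0.2·π_4
Solving with the normalization constraint gives π = (0.1962, 0.3659, 0.2183, 0.2196).
So the stationary probability of Tier 1 is 0.2196.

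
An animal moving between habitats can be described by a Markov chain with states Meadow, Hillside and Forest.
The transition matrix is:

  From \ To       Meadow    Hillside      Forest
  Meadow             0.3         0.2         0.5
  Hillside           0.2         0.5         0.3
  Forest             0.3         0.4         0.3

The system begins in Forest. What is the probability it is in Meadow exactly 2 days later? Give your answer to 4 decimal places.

Sum over the intermediate state after 1 day:
P = P(Forest→Meadow)·P(Meadow→Meadow) + P(Forest→Hillside)·P(Hillside→Meadow) + P(Forest→Forest)·P(Forest→Meadow)
  = 0.3×0.3 + 0.4×0.2 + 0.3×0.3
  = 0.0900 + 0.0800 + 0.0900 = 0.2600

0.2600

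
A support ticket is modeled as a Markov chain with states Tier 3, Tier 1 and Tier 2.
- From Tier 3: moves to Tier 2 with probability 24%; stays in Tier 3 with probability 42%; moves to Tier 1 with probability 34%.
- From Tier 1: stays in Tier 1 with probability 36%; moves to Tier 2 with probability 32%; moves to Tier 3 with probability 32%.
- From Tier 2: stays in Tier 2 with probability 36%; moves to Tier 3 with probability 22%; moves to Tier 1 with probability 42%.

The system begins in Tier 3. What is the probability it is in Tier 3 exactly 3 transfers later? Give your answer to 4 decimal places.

Propagate the distribution vector 3 transfers from Tier 3.
After 0 transfers: (1.0000, 0.0000, 0.0000)
After 1 transfer: (0.4200, 0.3400, 0.2400)
After 2 transfers: (0.3380, 0.3660, 0.2960)
After 3 transfers: (0.3242, 0.3710, 0.3048)
P(in Tier 3 after 3 transfers) = 0.3242

0.3242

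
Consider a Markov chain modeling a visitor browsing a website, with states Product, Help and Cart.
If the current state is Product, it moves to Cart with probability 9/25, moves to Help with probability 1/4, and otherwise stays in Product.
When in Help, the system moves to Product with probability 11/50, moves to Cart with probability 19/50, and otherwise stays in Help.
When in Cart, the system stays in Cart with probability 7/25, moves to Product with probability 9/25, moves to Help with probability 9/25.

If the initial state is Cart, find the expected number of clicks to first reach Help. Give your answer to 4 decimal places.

3.1331

Let t(s) be the expected number of clicks to first reach Help from state s, with t(Help) = 0. Conditioning on the first click:
t(Product) = 1 + 0.39·t(Product) + 0.36·t(Cart)
t(Cart) = 1 + 0.36·t(Product) + 0.28·t(Cart)
Solving: t(Product) = 3.4884, t(Cart) = 3.1331.
Expected clicks from Cart to Help: 3.1331.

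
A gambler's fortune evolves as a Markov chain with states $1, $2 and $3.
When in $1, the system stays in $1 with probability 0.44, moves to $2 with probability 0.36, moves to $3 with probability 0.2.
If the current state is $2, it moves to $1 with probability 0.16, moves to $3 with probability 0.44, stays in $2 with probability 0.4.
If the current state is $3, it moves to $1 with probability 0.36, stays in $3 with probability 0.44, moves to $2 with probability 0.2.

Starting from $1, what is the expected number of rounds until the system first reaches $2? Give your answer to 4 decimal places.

Let t(s) be the expected number of rounds to first reach $2 from state s, with t($2) = 0. Conditioning on the first round:
t($1) = 1 + 0.44·t($1) + 0.2·t($3)
t($3) = 1 + 0.36·t($1) + 0.44·t($3)
Solving: t($1) = 3.1457, t($3) = 3.8079.
Expected rounds from $1 to $2: 3.1457.

3.1457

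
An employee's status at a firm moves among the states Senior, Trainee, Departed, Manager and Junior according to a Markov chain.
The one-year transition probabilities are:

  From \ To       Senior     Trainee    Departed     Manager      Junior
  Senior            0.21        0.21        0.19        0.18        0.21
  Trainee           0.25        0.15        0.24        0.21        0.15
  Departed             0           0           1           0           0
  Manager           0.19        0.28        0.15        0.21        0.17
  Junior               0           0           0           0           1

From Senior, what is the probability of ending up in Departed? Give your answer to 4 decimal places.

Let h(s) be the probability of absorption at Departed starting from transient state s. Then h(Departed) = 1 and h(Junior) = 0. By first-step analysis:
h(Senior) = 0.21·h(Senior) + 0.21·h(Trainee) + 0.19·1 + 0.18·h(Manager) + 0.21·0
h(Trainee) = 0.25·h(Senior) + 0.15·h(Trainee) + 0.24·1 + 0.21·h(Manager) + 0.15·0
h(Manager) = 0.19·h(Senior) + 0.28·h(Trainee) + 0.15·1 + 0.21·h(Manager) + 0.17·0
Solving: h(Senior) = 0.5042, h(Trainee) = 0.5562, h(Manager) = 0.5083.
Starting from Senior, the probability is 0.5042.

0.5042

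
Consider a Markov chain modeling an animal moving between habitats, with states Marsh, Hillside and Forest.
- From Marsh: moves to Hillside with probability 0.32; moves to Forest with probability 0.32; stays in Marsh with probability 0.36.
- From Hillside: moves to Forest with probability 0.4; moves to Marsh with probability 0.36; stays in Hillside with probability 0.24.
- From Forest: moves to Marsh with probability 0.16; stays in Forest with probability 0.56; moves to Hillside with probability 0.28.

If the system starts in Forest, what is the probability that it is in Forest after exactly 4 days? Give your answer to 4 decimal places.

0.4519

Propagate the distribution vector 4 days from Forest.
After 0 days: (0.0000, 0.0000, 1.0000)
After 1 day: (0.1600, 0.2800, 0.5600)
After 2 days: (0.2480, 0.2752, 0.4768)
After 3 days: (0.2646, 0.2789, 0.4564)
After 4 days: (0.2687, 0.2794, 0.4519)
P(in Forest after 4 days) = 0.4519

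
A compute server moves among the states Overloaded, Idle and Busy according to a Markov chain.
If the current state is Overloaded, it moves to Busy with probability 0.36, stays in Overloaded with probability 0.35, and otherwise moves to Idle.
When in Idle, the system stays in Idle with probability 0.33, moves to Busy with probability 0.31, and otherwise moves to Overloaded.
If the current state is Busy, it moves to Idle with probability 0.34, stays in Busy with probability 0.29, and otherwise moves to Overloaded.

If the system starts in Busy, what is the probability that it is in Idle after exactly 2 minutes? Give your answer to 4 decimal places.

Sum over the intermediate state after 1 minute:
P = P(Busy→Overloaded)·P(Overloaded→Idle) + P(Busy→Idle)·P(Idle→Idle) + P(Busy→Busy)·P(Busy→Idle)
  = 0.37×0.29 + 0.34×0.33 + 0.29×0.34
  = 0.1073 + 0.1122 + 0.0986 = 0.3181

0.3181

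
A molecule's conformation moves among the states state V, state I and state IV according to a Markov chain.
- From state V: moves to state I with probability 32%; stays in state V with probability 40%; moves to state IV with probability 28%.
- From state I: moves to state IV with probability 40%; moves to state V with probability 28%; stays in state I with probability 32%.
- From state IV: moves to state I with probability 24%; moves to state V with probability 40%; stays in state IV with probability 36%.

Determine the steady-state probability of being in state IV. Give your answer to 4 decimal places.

0.3425

Let the stationary distribution be π with π = πP and π_1 + π_2 + π_3 = 1.
π_1 = 0.4·π_1 + 0.28·π_2 + 0.4·π_3
π_2 = 0.32·π_1 + 0.32·π_2 + 0.24·π_3
Solving with the normalization constraint gives π = (0.3649, 0.2926, 0.3425).
So the stationary probability of state IV is 0.3425.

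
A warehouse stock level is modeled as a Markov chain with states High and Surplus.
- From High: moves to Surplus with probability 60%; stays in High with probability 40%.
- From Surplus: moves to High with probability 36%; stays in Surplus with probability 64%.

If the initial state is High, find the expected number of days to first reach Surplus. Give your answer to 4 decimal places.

1.6667

Let t(s) be the expected number of days to first reach Surplus from state s, with t(Surplus) = 0. Conditioning on the first day:
t(High) = 1 + 0.4·t(High)
Solving: t(High) = 1.6667.
Expected days from High to Surplus: 1.6667.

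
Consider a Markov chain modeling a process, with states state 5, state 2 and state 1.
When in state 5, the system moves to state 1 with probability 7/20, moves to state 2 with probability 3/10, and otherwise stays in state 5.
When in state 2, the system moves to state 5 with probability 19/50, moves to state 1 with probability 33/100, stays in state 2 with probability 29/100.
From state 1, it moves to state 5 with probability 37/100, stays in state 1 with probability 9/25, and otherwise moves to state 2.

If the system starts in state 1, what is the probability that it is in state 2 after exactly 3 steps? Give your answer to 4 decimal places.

0.2867

Propagate the distribution vector 3 steps from state 1.
After 0 steps: (0.0000, 0.0000, 1.0000)
After 1 step: (0.3700, 0.2700, 0.3600)
After 2 steps: (0.3653, 0.2865, 0.3482)
After 3 steps: (0.3656, 0.2867, 0.3478)
P(in state 2 after 3 steps) = 0.2867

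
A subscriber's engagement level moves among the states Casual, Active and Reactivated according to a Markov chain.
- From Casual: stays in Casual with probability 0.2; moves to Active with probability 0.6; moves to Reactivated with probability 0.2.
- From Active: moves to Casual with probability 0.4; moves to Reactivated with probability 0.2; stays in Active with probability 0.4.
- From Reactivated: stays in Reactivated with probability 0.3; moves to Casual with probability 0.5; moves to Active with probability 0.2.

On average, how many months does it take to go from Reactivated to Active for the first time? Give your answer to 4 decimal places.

Let t(s) be the expected number of months to first reach Active from state s, with t(Active) = 0. Conditioning on the first month:
t(Casual) = 1 + 0.2·t(Casual) + 0.2·t(Reactivated)
t(Reactivated) = 1 + 0.5·t(Casual) + 0.3·t(Reactivated)
Solving: t(Casual) = 1.9565, t(Reactivated) = 2.8261.
Expected months from Reactivated to Active: 2.8261.

2.8261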